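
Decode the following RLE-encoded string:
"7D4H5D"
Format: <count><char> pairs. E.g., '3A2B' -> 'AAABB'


Expanding each <count><char> pair:
  7D -> 'DDDDDDD'
  4H -> 'HHHH'
  5D -> 'DDDDD'

Decoded = DDDDDDDHHHHDDDDD


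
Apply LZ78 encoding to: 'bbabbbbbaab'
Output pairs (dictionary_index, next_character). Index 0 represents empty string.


LZ78 encoding steps:
Dictionary: {0: ''}
Step 1: w='' (idx 0), next='b' -> output (0, 'b'), add 'b' as idx 1
Step 2: w='b' (idx 1), next='a' -> output (1, 'a'), add 'ba' as idx 2
Step 3: w='b' (idx 1), next='b' -> output (1, 'b'), add 'bb' as idx 3
Step 4: w='bb' (idx 3), next='b' -> output (3, 'b'), add 'bbb' as idx 4
Step 5: w='' (idx 0), next='a' -> output (0, 'a'), add 'a' as idx 5
Step 6: w='a' (idx 5), next='b' -> output (5, 'b'), add 'ab' as idx 6


Encoded: [(0, 'b'), (1, 'a'), (1, 'b'), (3, 'b'), (0, 'a'), (5, 'b')]


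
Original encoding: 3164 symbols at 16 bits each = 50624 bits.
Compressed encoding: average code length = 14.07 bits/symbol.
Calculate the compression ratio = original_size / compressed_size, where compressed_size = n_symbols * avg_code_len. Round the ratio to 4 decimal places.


original_size = n_symbols * orig_bits = 3164 * 16 = 50624 bits
compressed_size = n_symbols * avg_code_len = 3164 * 14.07 = 44517.48 bits
ratio = original_size / compressed_size = 50624 / 44517.48 = 1.1372

Compression ratio = 1.1372


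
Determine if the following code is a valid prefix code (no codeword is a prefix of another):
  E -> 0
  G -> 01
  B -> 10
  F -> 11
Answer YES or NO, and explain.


Checking each pair (does one codeword prefix another?):
  E='0' vs G='01': prefix -- VIOLATION

NO -- this is NOT a valid prefix code. E (0) is a prefix of G (01).


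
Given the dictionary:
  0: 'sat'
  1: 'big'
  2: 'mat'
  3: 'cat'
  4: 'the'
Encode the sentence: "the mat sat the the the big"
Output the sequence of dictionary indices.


Look up each word in the dictionary:
  'the' -> 4
  'mat' -> 2
  'sat' -> 0
  'the' -> 4
  'the' -> 4
  'the' -> 4
  'big' -> 1

Encoded: [4, 2, 0, 4, 4, 4, 1]


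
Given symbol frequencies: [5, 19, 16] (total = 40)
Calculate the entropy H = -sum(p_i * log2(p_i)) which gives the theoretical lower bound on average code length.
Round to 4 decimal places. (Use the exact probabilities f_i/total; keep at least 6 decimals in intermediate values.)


Per-symbol terms -p_i * log2(p_i) with p_i = f_i/40:
  p = 5/40 = 0.125000: log2(p) = -3.000000, -p*log2(p) = 0.375000
  p = 19/40 = 0.475000: log2(p) = -1.074001, -p*log2(p) = 0.510150
  p = 16/40 = 0.400000: log2(p) = -1.321928, -p*log2(p) = 0.528771
H = 0.375000 + 0.510150 + 0.528771 = 1.413921

H = 1.4139 bits/symbol


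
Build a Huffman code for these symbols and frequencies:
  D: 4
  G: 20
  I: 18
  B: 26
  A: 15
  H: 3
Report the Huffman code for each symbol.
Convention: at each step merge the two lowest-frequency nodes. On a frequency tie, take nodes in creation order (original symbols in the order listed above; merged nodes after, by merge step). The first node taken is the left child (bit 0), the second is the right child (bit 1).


Huffman tree construction:
Step 1: Merge H(3) + D(4) = 7
Step 2: Merge (H+D)(7) + A(15) = 22
Step 3: Merge I(18) + G(20) = 38
Step 4: Merge ((H+D)+A)(22) + B(26) = 48
Step 5: Merge (I+G)(38) + (((H+D)+A)+B)(48) = 86
Read each symbol's code off the tree from the root (left child = 0, right child = 1).

Codes:
  D: 1001 (length 4)
  G: 01 (length 2)
  I: 00 (length 2)
  B: 11 (length 2)
  A: 101 (length 3)
  H: 1000 (length 4)
Average code length: 201/86 = 2.3372 bits/symbol


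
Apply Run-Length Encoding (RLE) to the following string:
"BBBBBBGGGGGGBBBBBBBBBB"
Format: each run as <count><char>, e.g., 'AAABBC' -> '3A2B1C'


Scanning runs left to right:
  i=0: run of 'B' x 6 -> '6B'
  i=6: run of 'G' x 6 -> '6G'
  i=12: run of 'B' x 10 -> '10B'

RLE = 6B6G10B


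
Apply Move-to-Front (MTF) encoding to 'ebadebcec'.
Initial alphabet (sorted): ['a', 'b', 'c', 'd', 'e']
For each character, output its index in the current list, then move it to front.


MTF encoding:
'e': index 4 in ['a', 'b', 'c', 'd', 'e'] -> ['e', 'a', 'b', 'c', 'd']
'b': index 2 in ['e', 'a', 'b', 'c', 'd'] -> ['b', 'e', 'a', 'c', 'd']
'a': index 2 in ['b', 'e', 'a', 'c', 'd'] -> ['a', 'b', 'e', 'c', 'd']
'd': index 4 in ['a', 'b', 'e', 'c', 'd'] -> ['d', 'a', 'b', 'e', 'c']
'e': index 3 in ['d', 'a', 'b', 'e', 'c'] -> ['e', 'd', 'a', 'b', 'c']
'b': index 3 in ['e', 'd', 'a', 'b', 'c'] -> ['b', 'e', 'd', 'a', 'c']
'c': index 4 in ['b', 'e', 'd', 'a', 'c'] -> ['c', 'b', 'e', 'd', 'a']
'e': index 2 in ['c', 'b', 'e', 'd', 'a'] -> ['e', 'c', 'b', 'd', 'a']
'c': index 1 in ['e', 'c', 'b', 'd', 'a'] -> ['c', 'e', 'b', 'd', 'a']


Output: [4, 2, 2, 4, 3, 3, 4, 2, 1]


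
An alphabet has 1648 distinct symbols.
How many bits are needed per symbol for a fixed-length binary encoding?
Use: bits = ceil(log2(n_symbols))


log2(1648) = 10.6865
Bracket: 2^10 = 1024 < 1648 <= 2^11 = 2048
So ceil(log2(1648)) = 11

bits = ceil(log2(1648)) = ceil(10.6865) = 11 bits


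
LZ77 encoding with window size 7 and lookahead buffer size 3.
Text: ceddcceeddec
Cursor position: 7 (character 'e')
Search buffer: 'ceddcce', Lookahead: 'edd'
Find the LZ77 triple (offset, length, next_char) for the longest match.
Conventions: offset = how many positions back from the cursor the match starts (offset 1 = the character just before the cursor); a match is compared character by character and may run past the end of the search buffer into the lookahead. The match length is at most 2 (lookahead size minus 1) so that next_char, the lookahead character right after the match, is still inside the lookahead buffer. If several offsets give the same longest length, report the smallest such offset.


Try each offset into the search buffer:
  offset=1 (pos 6, char 'e'): match length 1
  offset=2 (pos 5, char 'c'): match length 0
  offset=3 (pos 4, char 'c'): match length 0
  offset=4 (pos 3, char 'd'): match length 0
  offset=5 (pos 2, char 'd'): match length 0
  offset=6 (pos 1, char 'e'): match length 2
  offset=7 (pos 0, char 'c'): match length 0
Longest match has length 2 at offset 6.
next_char = character at position 7 + 2 = 9 -> 'd'

Best match: offset=6, length=2 (matching 'ed' starting at position 1)
LZ77 triple: (6, 2, 'd')


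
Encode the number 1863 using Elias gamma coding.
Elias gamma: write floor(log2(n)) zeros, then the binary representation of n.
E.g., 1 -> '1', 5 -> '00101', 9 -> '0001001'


num_bits = floor(log2(1863)) + 1 = 11
leading_zeros = num_bits - 1 = 10
binary(1863) = 11101000111

Elias gamma(1863) = '0000000000' + '11101000111' = 000000000011101000111 (21 bits)


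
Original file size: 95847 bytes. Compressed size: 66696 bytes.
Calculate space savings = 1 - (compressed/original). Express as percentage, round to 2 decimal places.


ratio = compressed/original = 66696/95847 = 0.695859
savings = 1 - ratio = 1 - 0.695859 = 0.304141
as a percentage: 0.304141 * 100 = 30.41%

Space savings = 1 - 66696/95847 = 30.41%


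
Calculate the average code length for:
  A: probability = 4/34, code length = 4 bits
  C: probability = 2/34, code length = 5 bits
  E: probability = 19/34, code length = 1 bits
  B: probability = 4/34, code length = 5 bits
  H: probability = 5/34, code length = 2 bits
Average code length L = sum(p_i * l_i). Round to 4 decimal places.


Weighted contributions p_i * l_i:
  A: (4/34) * 4 = 16/34
  C: (2/34) * 5 = 10/34
  E: (19/34) * 1 = 19/34
  B: (4/34) * 5 = 20/34
  H: (5/34) * 2 = 10/34
Sum = (16 + 10 + 19 + 20 + 10)/34 = 75/34

L = 75/34 = 2.2059 bits/symbol


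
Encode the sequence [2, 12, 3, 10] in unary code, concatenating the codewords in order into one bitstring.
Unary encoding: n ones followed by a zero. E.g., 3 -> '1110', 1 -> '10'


Encode each number as n ones followed by a terminating 0:
  2 -> 110 (3 bits)
  12 -> 1111111111110 (13 bits)
  3 -> 1110 (4 bits)
  10 -> 11111111110 (11 bits)
Total length = 3 + 13 + 4 + 11 = 31 bits.

Unary([2, 12, 3, 10]) = 1101111111111110111011111111110 (31 bits)


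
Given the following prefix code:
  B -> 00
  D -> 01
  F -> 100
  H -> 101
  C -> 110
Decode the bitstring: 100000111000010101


Decoding step by step:
Bits 100 -> F
Bits 00 -> B
Bits 01 -> D
Bits 110 -> C
Bits 00 -> B
Bits 01 -> D
Bits 01 -> D
Bits 01 -> D


Decoded message: FBDCBDDD


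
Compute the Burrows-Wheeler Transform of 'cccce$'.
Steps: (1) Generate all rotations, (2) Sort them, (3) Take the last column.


Rotations (sorted):
  0: $cccce -> last char: e
  1: cccce$ -> last char: $
  2: ccce$c -> last char: c
  3: cce$cc -> last char: c
  4: ce$ccc -> last char: c
  5: e$cccc -> last char: c


BWT = e$cccc


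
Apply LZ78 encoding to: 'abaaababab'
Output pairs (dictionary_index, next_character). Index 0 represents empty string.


LZ78 encoding steps:
Dictionary: {0: ''}
Step 1: w='' (idx 0), next='a' -> output (0, 'a'), add 'a' as idx 1
Step 2: w='' (idx 0), next='b' -> output (0, 'b'), add 'b' as idx 2
Step 3: w='a' (idx 1), next='a' -> output (1, 'a'), add 'aa' as idx 3
Step 4: w='a' (idx 1), next='b' -> output (1, 'b'), add 'ab' as idx 4
Step 5: w='ab' (idx 4), next='a' -> output (4, 'a'), add 'aba' as idx 5
Step 6: w='b' (idx 2), end of input -> output (2, '')


Encoded: [(0, 'a'), (0, 'b'), (1, 'a'), (1, 'b'), (4, 'a'), (2, '')]


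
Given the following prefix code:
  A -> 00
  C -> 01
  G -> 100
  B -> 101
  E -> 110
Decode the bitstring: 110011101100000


Decoding step by step:
Bits 110 -> E
Bits 01 -> C
Bits 110 -> E
Bits 110 -> E
Bits 00 -> A
Bits 00 -> A


Decoded message: ECEEAA


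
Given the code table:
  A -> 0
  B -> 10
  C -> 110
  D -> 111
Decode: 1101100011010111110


Decoding:
110 -> C
110 -> C
0 -> A
0 -> A
110 -> C
10 -> B
111 -> D
110 -> C


Result: CCAACBDC


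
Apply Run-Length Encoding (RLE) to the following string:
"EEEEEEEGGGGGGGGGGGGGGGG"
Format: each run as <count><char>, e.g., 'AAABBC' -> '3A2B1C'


Scanning runs left to right:
  i=0: run of 'E' x 7 -> '7E'
  i=7: run of 'G' x 16 -> '16G'

RLE = 7E16G


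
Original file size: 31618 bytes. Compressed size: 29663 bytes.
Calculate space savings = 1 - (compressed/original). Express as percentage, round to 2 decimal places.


ratio = compressed/original = 29663/31618 = 0.938168
savings = 1 - ratio = 1 - 0.938168 = 0.061832
as a percentage: 0.061832 * 100 = 6.18%

Space savings = 1 - 29663/31618 = 6.18%


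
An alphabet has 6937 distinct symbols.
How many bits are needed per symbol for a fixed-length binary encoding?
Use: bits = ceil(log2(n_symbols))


log2(6937) = 12.7601
Bracket: 2^12 = 4096 < 6937 <= 2^13 = 8192
So ceil(log2(6937)) = 13

bits = ceil(log2(6937)) = ceil(12.7601) = 13 bits


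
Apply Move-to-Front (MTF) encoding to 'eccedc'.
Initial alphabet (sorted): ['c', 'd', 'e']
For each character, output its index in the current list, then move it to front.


MTF encoding:
'e': index 2 in ['c', 'd', 'e'] -> ['e', 'c', 'd']
'c': index 1 in ['e', 'c', 'd'] -> ['c', 'e', 'd']
'c': index 0 in ['c', 'e', 'd'] -> ['c', 'e', 'd']
'e': index 1 in ['c', 'e', 'd'] -> ['e', 'c', 'd']
'd': index 2 in ['e', 'c', 'd'] -> ['d', 'e', 'c']
'c': index 2 in ['d', 'e', 'c'] -> ['c', 'd', 'e']


Output: [2, 1, 0, 1, 2, 2]


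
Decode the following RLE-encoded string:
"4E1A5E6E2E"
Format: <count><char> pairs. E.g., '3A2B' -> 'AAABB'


Expanding each <count><char> pair:
  4E -> 'EEEE'
  1A -> 'A'
  5E -> 'EEEEE'
  6E -> 'EEEEEE'
  2E -> 'EE'

Decoded = EEEEAEEEEEEEEEEEEE


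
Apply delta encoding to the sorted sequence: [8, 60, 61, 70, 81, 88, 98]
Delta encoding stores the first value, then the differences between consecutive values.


First value: 8
Deltas:
  60 - 8 = 52
  61 - 60 = 1
  70 - 61 = 9
  81 - 70 = 11
  88 - 81 = 7
  98 - 88 = 10


Delta encoded: [8, 52, 1, 9, 11, 7, 10]


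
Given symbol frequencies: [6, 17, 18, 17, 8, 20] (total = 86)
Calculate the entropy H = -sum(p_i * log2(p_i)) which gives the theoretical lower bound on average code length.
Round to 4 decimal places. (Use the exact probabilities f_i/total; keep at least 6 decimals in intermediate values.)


Per-symbol terms -p_i * log2(p_i) with p_i = f_i/86:
  p = 6/86 = 0.069767: log2(p) = -3.841302, -p*log2(p) = 0.267998
  p = 17/86 = 0.197674: log2(p) = -2.338802, -p*log2(p) = 0.462321
  p = 18/86 = 0.209302: log2(p) = -2.256340, -p*log2(p) = 0.472257
  p = 17/86 = 0.197674: log2(p) = -2.338802, -p*log2(p) = 0.462321
  p = 8/86 = 0.093023: log2(p) = -3.426265, -p*log2(p) = 0.318722
  p = 20/86 = 0.232558: log2(p) = -2.104337, -p*log2(p) = 0.489381
H = 0.267998 + 0.462321 + 0.472257 + 0.462321 + 0.318722 + 0.489381 = 2.473000

H = 2.473 bits/symbol


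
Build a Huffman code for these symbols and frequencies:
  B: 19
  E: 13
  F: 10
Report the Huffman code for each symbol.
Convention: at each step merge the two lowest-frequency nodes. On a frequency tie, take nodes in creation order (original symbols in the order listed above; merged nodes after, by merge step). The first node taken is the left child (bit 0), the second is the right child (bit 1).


Huffman tree construction:
Step 1: Merge F(10) + E(13) = 23
Step 2: Merge B(19) + (F+E)(23) = 42
Read each symbol's code off the tree from the root (left child = 0, right child = 1).

Codes:
  B: 0 (length 1)
  E: 11 (length 2)
  F: 10 (length 2)
Average code length: 65/42 = 1.5476 bits/symbol


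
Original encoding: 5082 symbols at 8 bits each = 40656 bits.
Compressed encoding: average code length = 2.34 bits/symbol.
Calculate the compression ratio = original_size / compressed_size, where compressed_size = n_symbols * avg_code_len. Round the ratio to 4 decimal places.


original_size = n_symbols * orig_bits = 5082 * 8 = 40656 bits
compressed_size = n_symbols * avg_code_len = 5082 * 2.34 = 11891.88 bits
ratio = original_size / compressed_size = 40656 / 11891.88 = 3.4188

Compression ratio = 3.4188


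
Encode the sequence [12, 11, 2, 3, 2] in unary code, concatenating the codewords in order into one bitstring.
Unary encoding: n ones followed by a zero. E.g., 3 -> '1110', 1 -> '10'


Encode each number as n ones followed by a terminating 0:
  12 -> 1111111111110 (13 bits)
  11 -> 111111111110 (12 bits)
  2 -> 110 (3 bits)
  3 -> 1110 (4 bits)
  2 -> 110 (3 bits)
Total length = 13 + 12 + 3 + 4 + 3 = 35 bits.

Unary([12, 11, 2, 3, 2]) = 11111111111101111111111101101110110 (35 bits)


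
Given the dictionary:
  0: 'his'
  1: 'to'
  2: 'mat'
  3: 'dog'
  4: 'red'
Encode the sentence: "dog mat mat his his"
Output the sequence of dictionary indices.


Look up each word in the dictionary:
  'dog' -> 3
  'mat' -> 2
  'mat' -> 2
  'his' -> 0
  'his' -> 0

Encoded: [3, 2, 2, 0, 0]


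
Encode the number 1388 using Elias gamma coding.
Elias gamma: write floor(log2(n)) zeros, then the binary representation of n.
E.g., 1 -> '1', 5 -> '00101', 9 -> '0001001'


num_bits = floor(log2(1388)) + 1 = 11
leading_zeros = num_bits - 1 = 10
binary(1388) = 10101101100

Elias gamma(1388) = '0000000000' + '10101101100' = 000000000010101101100 (21 bits)


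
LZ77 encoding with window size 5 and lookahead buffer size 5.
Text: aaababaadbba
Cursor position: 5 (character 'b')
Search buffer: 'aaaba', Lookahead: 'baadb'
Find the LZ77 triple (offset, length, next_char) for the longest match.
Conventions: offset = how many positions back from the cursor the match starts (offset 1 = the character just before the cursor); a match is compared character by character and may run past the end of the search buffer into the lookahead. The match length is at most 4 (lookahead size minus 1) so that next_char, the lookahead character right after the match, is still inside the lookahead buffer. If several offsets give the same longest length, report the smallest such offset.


Try each offset into the search buffer:
  offset=1 (pos 4, char 'a'): match length 0
  offset=2 (pos 3, char 'b'): match length 2
  offset=3 (pos 2, char 'a'): match length 0
  offset=4 (pos 1, char 'a'): match length 0
  offset=5 (pos 0, char 'a'): match length 0
Longest match has length 2 at offset 2.
next_char = character at position 5 + 2 = 7 -> 'a'

Best match: offset=2, length=2 (matching 'ba' starting at position 3)
LZ77 triple: (2, 2, 'a')


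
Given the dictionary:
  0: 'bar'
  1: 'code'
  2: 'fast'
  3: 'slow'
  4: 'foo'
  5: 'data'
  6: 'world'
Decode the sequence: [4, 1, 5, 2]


Look up each index in the dictionary:
  4 -> 'foo'
  1 -> 'code'
  5 -> 'data'
  2 -> 'fast'

Decoded: "foo code data fast"


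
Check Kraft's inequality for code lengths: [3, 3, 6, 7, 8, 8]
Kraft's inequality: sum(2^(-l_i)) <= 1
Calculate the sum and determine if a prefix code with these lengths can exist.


Sum = 2^(-3) + 2^(-3) + 2^(-6) + 2^(-7) + 2^(-8) + 2^(-8)
    = 0.125 + 0.125 + 0.015625 + 0.0078125 + 0.00390625 + 0.00390625
    = 72/256 = 0.28125
Since 0.28125 <= 1, Kraft's inequality IS satisfied.
A prefix code with these lengths CAN exist.

Kraft sum = 0.28125. Satisfied.


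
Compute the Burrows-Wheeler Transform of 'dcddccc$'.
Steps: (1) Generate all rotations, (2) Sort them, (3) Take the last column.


Rotations (sorted):
  0: $dcddccc -> last char: c
  1: c$dcddcc -> last char: c
  2: cc$dcddc -> last char: c
  3: ccc$dcdd -> last char: d
  4: cddccc$d -> last char: d
  5: dccc$dcd -> last char: d
  6: dcddccc$ -> last char: $
  7: ddccc$dc -> last char: c


BWT = cccddd$c


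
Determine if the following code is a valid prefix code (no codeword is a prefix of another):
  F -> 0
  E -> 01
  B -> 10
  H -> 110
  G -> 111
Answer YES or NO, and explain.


Checking each pair (does one codeword prefix another?):
  F='0' vs E='01': prefix -- VIOLATION

NO -- this is NOT a valid prefix code. F (0) is a prefix of E (01).


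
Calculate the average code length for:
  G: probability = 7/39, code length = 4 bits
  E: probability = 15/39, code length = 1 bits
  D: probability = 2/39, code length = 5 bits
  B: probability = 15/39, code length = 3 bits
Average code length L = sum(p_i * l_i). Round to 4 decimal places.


Weighted contributions p_i * l_i:
  G: (7/39) * 4 = 28/39
  E: (15/39) * 1 = 15/39
  D: (2/39) * 5 = 10/39
  B: (15/39) * 3 = 45/39
Sum = (28 + 15 + 10 + 45)/39 = 98/39

L = 98/39 = 2.5128 bits/symbol


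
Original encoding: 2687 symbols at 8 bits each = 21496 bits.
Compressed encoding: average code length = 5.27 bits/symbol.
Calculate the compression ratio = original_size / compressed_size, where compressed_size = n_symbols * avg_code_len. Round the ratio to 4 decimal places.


original_size = n_symbols * orig_bits = 2687 * 8 = 21496 bits
compressed_size = n_symbols * avg_code_len = 2687 * 5.27 = 14160.49 bits
ratio = original_size / compressed_size = 21496 / 14160.49 = 1.518

Compression ratio = 1.518


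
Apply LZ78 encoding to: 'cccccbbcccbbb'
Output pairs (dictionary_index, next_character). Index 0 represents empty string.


LZ78 encoding steps:
Dictionary: {0: ''}
Step 1: w='' (idx 0), next='c' -> output (0, 'c'), add 'c' as idx 1
Step 2: w='c' (idx 1), next='c' -> output (1, 'c'), add 'cc' as idx 2
Step 3: w='cc' (idx 2), next='b' -> output (2, 'b'), add 'ccb' as idx 3
Step 4: w='' (idx 0), next='b' -> output (0, 'b'), add 'b' as idx 4
Step 5: w='cc' (idx 2), next='c' -> output (2, 'c'), add 'ccc' as idx 5
Step 6: w='b' (idx 4), next='b' -> output (4, 'b'), add 'bb' as idx 6
Step 7: w='b' (idx 4), end of input -> output (4, '')


Encoded: [(0, 'c'), (1, 'c'), (2, 'b'), (0, 'b'), (2, 'c'), (4, 'b'), (4, '')]


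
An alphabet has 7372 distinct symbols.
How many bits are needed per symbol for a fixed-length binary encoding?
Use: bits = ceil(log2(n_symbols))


log2(7372) = 12.8478
Bracket: 2^12 = 4096 < 7372 <= 2^13 = 8192
So ceil(log2(7372)) = 13

bits = ceil(log2(7372)) = ceil(12.8478) = 13 bits


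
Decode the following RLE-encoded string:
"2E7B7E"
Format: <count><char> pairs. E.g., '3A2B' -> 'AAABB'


Expanding each <count><char> pair:
  2E -> 'EE'
  7B -> 'BBBBBBB'
  7E -> 'EEEEEEE'

Decoded = EEBBBBBBBEEEEEEE


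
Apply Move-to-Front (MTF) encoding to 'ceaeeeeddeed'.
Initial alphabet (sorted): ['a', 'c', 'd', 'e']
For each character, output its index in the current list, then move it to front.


MTF encoding:
'c': index 1 in ['a', 'c', 'd', 'e'] -> ['c', 'a', 'd', 'e']
'e': index 3 in ['c', 'a', 'd', 'e'] -> ['e', 'c', 'a', 'd']
'a': index 2 in ['e', 'c', 'a', 'd'] -> ['a', 'e', 'c', 'd']
'e': index 1 in ['a', 'e', 'c', 'd'] -> ['e', 'a', 'c', 'd']
'e': index 0 in ['e', 'a', 'c', 'd'] -> ['e', 'a', 'c', 'd']
'e': index 0 in ['e', 'a', 'c', 'd'] -> ['e', 'a', 'c', 'd']
'e': index 0 in ['e', 'a', 'c', 'd'] -> ['e', 'a', 'c', 'd']
'd': index 3 in ['e', 'a', 'c', 'd'] -> ['d', 'e', 'a', 'c']
'd': index 0 in ['d', 'e', 'a', 'c'] -> ['d', 'e', 'a', 'c']
'e': index 1 in ['d', 'e', 'a', 'c'] -> ['e', 'd', 'a', 'c']
'e': index 0 in ['e', 'd', 'a', 'c'] -> ['e', 'd', 'a', 'c']
'd': index 1 in ['e', 'd', 'a', 'c'] -> ['d', 'e', 'a', 'c']


Output: [1, 3, 2, 1, 0, 0, 0, 3, 0, 1, 0, 1]


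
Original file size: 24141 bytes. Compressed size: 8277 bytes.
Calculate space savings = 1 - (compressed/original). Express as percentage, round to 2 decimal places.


ratio = compressed/original = 8277/24141 = 0.342861
savings = 1 - ratio = 1 - 0.342861 = 0.657139
as a percentage: 0.657139 * 100 = 65.71%

Space savings = 1 - 8277/24141 = 65.71%


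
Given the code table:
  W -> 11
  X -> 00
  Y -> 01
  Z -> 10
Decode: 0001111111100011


Decoding:
00 -> X
01 -> Y
11 -> W
11 -> W
11 -> W
10 -> Z
00 -> X
11 -> W


Result: XYWWWZXW


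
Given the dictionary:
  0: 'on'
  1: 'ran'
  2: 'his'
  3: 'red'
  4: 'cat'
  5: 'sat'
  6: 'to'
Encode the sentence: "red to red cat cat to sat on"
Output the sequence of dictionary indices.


Look up each word in the dictionary:
  'red' -> 3
  'to' -> 6
  'red' -> 3
  'cat' -> 4
  'cat' -> 4
  'to' -> 6
  'sat' -> 5
  'on' -> 0

Encoded: [3, 6, 3, 4, 4, 6, 5, 0]


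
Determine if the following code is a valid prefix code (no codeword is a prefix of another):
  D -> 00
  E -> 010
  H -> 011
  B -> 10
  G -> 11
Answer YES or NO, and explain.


Checking each pair (does one codeword prefix another?):
  D='00' vs E='010': no prefix
  D='00' vs H='011': no prefix
  D='00' vs B='10': no prefix
  D='00' vs G='11': no prefix
  E='010' vs D='00': no prefix
  E='010' vs H='011': no prefix
  E='010' vs B='10': no prefix
  E='010' vs G='11': no prefix
  H='011' vs D='00': no prefix
  H='011' vs E='010': no prefix
  H='011' vs B='10': no prefix
  H='011' vs G='11': no prefix
  B='10' vs D='00': no prefix
  B='10' vs E='010': no prefix
  B='10' vs H='011': no prefix
  B='10' vs G='11': no prefix
  G='11' vs D='00': no prefix
  G='11' vs E='010': no prefix
  G='11' vs H='011': no prefix
  G='11' vs B='10': no prefix
No violation found over all pairs.

YES -- this is a valid prefix code. No codeword is a prefix of any other codeword.


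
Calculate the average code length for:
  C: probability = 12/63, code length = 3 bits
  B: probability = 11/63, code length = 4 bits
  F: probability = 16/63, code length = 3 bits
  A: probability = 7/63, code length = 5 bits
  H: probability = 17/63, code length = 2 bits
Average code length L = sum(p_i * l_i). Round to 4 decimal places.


Weighted contributions p_i * l_i:
  C: (12/63) * 3 = 36/63
  B: (11/63) * 4 = 44/63
  F: (16/63) * 3 = 48/63
  A: (7/63) * 5 = 35/63
  H: (17/63) * 2 = 34/63
Sum = (36 + 44 + 48 + 35 + 34)/63 = 197/63

L = 197/63 = 3.1270 bits/symbol


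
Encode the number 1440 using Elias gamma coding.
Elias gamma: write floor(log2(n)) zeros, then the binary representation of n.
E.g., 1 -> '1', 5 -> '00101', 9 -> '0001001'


num_bits = floor(log2(1440)) + 1 = 11
leading_zeros = num_bits - 1 = 10
binary(1440) = 10110100000

Elias gamma(1440) = '0000000000' + '10110100000' = 000000000010110100000 (21 bits)


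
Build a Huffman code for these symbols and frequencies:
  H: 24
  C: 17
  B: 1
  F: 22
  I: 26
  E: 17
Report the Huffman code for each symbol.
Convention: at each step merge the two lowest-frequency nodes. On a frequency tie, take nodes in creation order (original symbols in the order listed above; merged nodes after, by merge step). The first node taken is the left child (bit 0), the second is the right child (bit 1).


Huffman tree construction:
Step 1: Merge B(1) + C(17) = 18
Step 2: Merge E(17) + (B+C)(18) = 35
Step 3: Merge F(22) + H(24) = 46
Step 4: Merge I(26) + (E+(B+C))(35) = 61
Step 5: Merge (F+H)(46) + (I+(E+(B+C)))(61) = 107
Read each symbol's code off the tree from the root (left child = 0, right child = 1).

Codes:
  H: 01 (length 2)
  C: 1111 (length 4)
  B: 1110 (length 4)
  F: 00 (length 2)
  I: 10 (length 2)
  E: 110 (length 3)
Average code length: 267/107 = 2.4953 bits/symbol


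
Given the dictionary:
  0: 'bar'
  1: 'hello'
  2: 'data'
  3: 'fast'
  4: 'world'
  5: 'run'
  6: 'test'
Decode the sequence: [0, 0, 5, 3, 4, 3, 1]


Look up each index in the dictionary:
  0 -> 'bar'
  0 -> 'bar'
  5 -> 'run'
  3 -> 'fast'
  4 -> 'world'
  3 -> 'fast'
  1 -> 'hello'

Decoded: "bar bar run fast world fast hello"


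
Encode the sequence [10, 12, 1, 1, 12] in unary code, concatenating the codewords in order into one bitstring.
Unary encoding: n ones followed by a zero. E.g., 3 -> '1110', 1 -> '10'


Encode each number as n ones followed by a terminating 0:
  10 -> 11111111110 (11 bits)
  12 -> 1111111111110 (13 bits)
  1 -> 10 (2 bits)
  1 -> 10 (2 bits)
  12 -> 1111111111110 (13 bits)
Total length = 11 + 13 + 2 + 2 + 13 = 41 bits.

Unary([10, 12, 1, 1, 12]) = 11111111110111111111111010101111111111110 (41 bits)


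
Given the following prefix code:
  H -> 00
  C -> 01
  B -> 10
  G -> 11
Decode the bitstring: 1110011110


Decoding step by step:
Bits 11 -> G
Bits 10 -> B
Bits 01 -> C
Bits 11 -> G
Bits 10 -> B


Decoded message: GBCGB


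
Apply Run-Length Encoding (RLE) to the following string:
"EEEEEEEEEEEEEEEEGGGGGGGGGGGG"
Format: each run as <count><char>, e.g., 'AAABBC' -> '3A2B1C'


Scanning runs left to right:
  i=0: run of 'E' x 16 -> '16E'
  i=16: run of 'G' x 12 -> '12G'

RLE = 16E12G


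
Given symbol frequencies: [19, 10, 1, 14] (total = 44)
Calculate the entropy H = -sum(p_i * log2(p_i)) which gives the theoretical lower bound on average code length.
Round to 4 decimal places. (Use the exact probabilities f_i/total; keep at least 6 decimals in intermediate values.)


Per-symbol terms -p_i * log2(p_i) with p_i = f_i/44:
  p = 19/44 = 0.431818: log2(p) = -1.211504, -p*log2(p) = 0.523149
  p = 10/44 = 0.227273: log2(p) = -2.137504, -p*log2(p) = 0.485796
  p = 1/44 = 0.022727: log2(p) = -5.459432, -p*log2(p) = 0.124078
  p = 14/44 = 0.318182: log2(p) = -1.652077, -p*log2(p) = 0.525661
H = 0.523149 + 0.485796 + 0.124078 + 0.525661 = 1.658684

H = 1.6587 bits/symbol


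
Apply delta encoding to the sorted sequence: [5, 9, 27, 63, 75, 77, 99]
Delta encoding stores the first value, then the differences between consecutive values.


First value: 5
Deltas:
  9 - 5 = 4
  27 - 9 = 18
  63 - 27 = 36
  75 - 63 = 12
  77 - 75 = 2
  99 - 77 = 22


Delta encoded: [5, 4, 18, 36, 12, 2, 22]


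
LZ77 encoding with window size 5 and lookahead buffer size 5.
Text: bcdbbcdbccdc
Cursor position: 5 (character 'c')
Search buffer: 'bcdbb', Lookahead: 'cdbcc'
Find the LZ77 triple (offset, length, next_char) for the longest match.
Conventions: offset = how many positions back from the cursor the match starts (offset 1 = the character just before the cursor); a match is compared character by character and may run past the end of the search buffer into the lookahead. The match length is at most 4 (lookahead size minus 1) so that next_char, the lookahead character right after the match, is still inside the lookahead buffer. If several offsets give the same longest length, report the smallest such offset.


Try each offset into the search buffer:
  offset=1 (pos 4, char 'b'): match length 0
  offset=2 (pos 3, char 'b'): match length 0
  offset=3 (pos 2, char 'd'): match length 0
  offset=4 (pos 1, char 'c'): match length 3
  offset=5 (pos 0, char 'b'): match length 0
Longest match has length 3 at offset 4.
next_char = character at position 5 + 3 = 8 -> 'c'

Best match: offset=4, length=3 (matching 'cdb' starting at position 1)
LZ77 triple: (4, 3, 'c')


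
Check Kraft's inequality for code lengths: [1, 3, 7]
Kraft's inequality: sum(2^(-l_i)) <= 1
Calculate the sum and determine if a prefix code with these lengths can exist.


Sum = 2^(-1) + 2^(-3) + 2^(-7)
    = 0.5 + 0.125 + 0.0078125
    = 81/128 = 0.6328125
Since 0.6328125 <= 1, Kraft's inequality IS satisfied.
A prefix code with these lengths CAN exist.

Kraft sum = 0.6328125. Satisfied.


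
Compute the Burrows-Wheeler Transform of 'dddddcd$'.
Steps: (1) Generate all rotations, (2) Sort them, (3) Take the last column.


Rotations (sorted):
  0: $dddddcd -> last char: d
  1: cd$ddddd -> last char: d
  2: d$dddddc -> last char: c
  3: dcd$dddd -> last char: d
  4: ddcd$ddd -> last char: d
  5: dddcd$dd -> last char: d
  6: ddddcd$d -> last char: d
  7: dddddcd$ -> last char: $


BWT = ddcdddd$


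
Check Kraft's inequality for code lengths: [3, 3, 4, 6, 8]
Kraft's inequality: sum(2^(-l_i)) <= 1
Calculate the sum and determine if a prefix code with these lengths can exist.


Sum = 2^(-3) + 2^(-3) + 2^(-4) + 2^(-6) + 2^(-8)
    = 0.125 + 0.125 + 0.0625 + 0.015625 + 0.00390625
    = 85/256 = 0.33203125
Since 0.33203125 <= 1, Kraft's inequality IS satisfied.
A prefix code with these lengths CAN exist.

Kraft sum = 0.33203125. Satisfied.


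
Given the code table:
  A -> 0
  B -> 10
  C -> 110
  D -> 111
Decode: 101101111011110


Decoding:
10 -> B
110 -> C
111 -> D
10 -> B
111 -> D
10 -> B


Result: BCDBDB


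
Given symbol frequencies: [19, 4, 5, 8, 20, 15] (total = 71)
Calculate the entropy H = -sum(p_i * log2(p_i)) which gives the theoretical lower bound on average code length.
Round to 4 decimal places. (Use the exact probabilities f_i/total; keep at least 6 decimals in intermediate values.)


Per-symbol terms -p_i * log2(p_i) with p_i = f_i/71:
  p = 19/71 = 0.267606: log2(p) = -1.901820, -p*log2(p) = 0.508938
  p = 4/71 = 0.056338: log2(p) = -4.149747, -p*log2(p) = 0.233789
  p = 5/71 = 0.070423: log2(p) = -3.827819, -p*log2(p) = 0.269565
  p = 8/71 = 0.112676: log2(p) = -3.149747, -p*log2(p) = 0.354901
  p = 20/71 = 0.281690: log2(p) = -1.827819, -p*log2(p) = 0.514879
  p = 15/71 = 0.211268: log2(p) = -2.242857, -p*log2(p) = 0.473843
H = 0.508938 + 0.233789 + 0.269565 + 0.354901 + 0.514879 + 0.473843 = 2.355915

H = 2.3559 bits/symbol


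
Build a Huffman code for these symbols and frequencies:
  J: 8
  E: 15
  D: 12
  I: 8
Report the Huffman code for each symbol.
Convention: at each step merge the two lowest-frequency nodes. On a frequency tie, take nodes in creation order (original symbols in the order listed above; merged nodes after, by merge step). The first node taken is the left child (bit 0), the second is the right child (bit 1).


Huffman tree construction:
Step 1: Merge J(8) + I(8) = 16
Step 2: Merge D(12) + E(15) = 27
Step 3: Merge (J+I)(16) + (D+E)(27) = 43
Read each symbol's code off the tree from the root (left child = 0, right child = 1).

Codes:
  J: 00 (length 2)
  E: 11 (length 2)
  D: 10 (length 2)
  I: 01 (length 2)
Average code length: 86/43 = 2.0000 bits/symbol


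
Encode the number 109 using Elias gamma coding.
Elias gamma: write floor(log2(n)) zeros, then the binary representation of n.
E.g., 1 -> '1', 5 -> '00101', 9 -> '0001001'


num_bits = floor(log2(109)) + 1 = 7
leading_zeros = num_bits - 1 = 6
binary(109) = 1101101

Elias gamma(109) = '000000' + '1101101' = 0000001101101 (13 bits)


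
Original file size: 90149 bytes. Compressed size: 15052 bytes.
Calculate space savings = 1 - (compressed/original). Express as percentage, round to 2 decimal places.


ratio = compressed/original = 15052/90149 = 0.166968
savings = 1 - ratio = 1 - 0.166968 = 0.833032
as a percentage: 0.833032 * 100 = 83.3%

Space savings = 1 - 15052/90149 = 83.3%


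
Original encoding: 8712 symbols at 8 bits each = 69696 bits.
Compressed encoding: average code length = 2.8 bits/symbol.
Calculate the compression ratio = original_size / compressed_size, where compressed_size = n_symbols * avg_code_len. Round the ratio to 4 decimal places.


original_size = n_symbols * orig_bits = 8712 * 8 = 69696 bits
compressed_size = n_symbols * avg_code_len = 8712 * 2.8 = 24393.6 bits
ratio = original_size / compressed_size = 69696 / 24393.6 = 2.8571

Compression ratio = 2.8571


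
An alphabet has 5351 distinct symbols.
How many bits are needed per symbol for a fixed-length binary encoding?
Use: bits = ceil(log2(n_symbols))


log2(5351) = 12.3856
Bracket: 2^12 = 4096 < 5351 <= 2^13 = 8192
So ceil(log2(5351)) = 13

bits = ceil(log2(5351)) = ceil(12.3856) = 13 bits


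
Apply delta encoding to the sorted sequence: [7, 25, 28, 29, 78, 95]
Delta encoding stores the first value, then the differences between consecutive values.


First value: 7
Deltas:
  25 - 7 = 18
  28 - 25 = 3
  29 - 28 = 1
  78 - 29 = 49
  95 - 78 = 17


Delta encoded: [7, 18, 3, 1, 49, 17]


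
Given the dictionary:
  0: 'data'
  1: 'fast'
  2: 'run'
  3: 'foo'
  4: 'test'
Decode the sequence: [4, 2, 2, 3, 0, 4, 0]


Look up each index in the dictionary:
  4 -> 'test'
  2 -> 'run'
  2 -> 'run'
  3 -> 'foo'
  0 -> 'data'
  4 -> 'test'
  0 -> 'data'

Decoded: "test run run foo data test data"


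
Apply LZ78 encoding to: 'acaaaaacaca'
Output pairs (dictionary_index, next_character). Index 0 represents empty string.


LZ78 encoding steps:
Dictionary: {0: ''}
Step 1: w='' (idx 0), next='a' -> output (0, 'a'), add 'a' as idx 1
Step 2: w='' (idx 0), next='c' -> output (0, 'c'), add 'c' as idx 2
Step 3: w='a' (idx 1), next='a' -> output (1, 'a'), add 'aa' as idx 3
Step 4: w='aa' (idx 3), next='a' -> output (3, 'a'), add 'aaa' as idx 4
Step 5: w='c' (idx 2), next='a' -> output (2, 'a'), add 'ca' as idx 5
Step 6: w='ca' (idx 5), end of input -> output (5, '')


Encoded: [(0, 'a'), (0, 'c'), (1, 'a'), (3, 'a'), (2, 'a'), (5, '')]


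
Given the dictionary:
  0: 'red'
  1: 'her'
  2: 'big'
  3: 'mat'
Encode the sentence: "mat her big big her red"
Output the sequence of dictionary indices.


Look up each word in the dictionary:
  'mat' -> 3
  'her' -> 1
  'big' -> 2
  'big' -> 2
  'her' -> 1
  'red' -> 0

Encoded: [3, 1, 2, 2, 1, 0]


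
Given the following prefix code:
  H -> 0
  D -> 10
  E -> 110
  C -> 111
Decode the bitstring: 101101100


Decoding step by step:
Bits 10 -> D
Bits 110 -> E
Bits 110 -> E
Bits 0 -> H


Decoded message: DEEH


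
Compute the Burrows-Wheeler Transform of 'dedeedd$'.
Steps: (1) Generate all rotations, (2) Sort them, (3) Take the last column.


Rotations (sorted):
  0: $dedeedd -> last char: d
  1: d$dedeed -> last char: d
  2: dd$dedee -> last char: e
  3: dedeedd$ -> last char: $
  4: deedd$de -> last char: e
  5: edd$dede -> last char: e
  6: edeedd$d -> last char: d
  7: eedd$ded -> last char: d


BWT = dde$eedd


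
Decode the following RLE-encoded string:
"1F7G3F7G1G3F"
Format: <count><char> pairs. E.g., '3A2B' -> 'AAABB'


Expanding each <count><char> pair:
  1F -> 'F'
  7G -> 'GGGGGGG'
  3F -> 'FFF'
  7G -> 'GGGGGGG'
  1G -> 'G'
  3F -> 'FFF'

Decoded = FGGGGGGGFFFGGGGGGGGFFF


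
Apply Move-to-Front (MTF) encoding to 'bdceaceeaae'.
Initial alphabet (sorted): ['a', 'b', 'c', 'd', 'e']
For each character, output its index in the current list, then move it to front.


MTF encoding:
'b': index 1 in ['a', 'b', 'c', 'd', 'e'] -> ['b', 'a', 'c', 'd', 'e']
'd': index 3 in ['b', 'a', 'c', 'd', 'e'] -> ['d', 'b', 'a', 'c', 'e']
'c': index 3 in ['d', 'b', 'a', 'c', 'e'] -> ['c', 'd', 'b', 'a', 'e']
'e': index 4 in ['c', 'd', 'b', 'a', 'e'] -> ['e', 'c', 'd', 'b', 'a']
'a': index 4 in ['e', 'c', 'd', 'b', 'a'] -> ['a', 'e', 'c', 'd', 'b']
'c': index 2 in ['a', 'e', 'c', 'd', 'b'] -> ['c', 'a', 'e', 'd', 'b']
'e': index 2 in ['c', 'a', 'e', 'd', 'b'] -> ['e', 'c', 'a', 'd', 'b']
'e': index 0 in ['e', 'c', 'a', 'd', 'b'] -> ['e', 'c', 'a', 'd', 'b']
'a': index 2 in ['e', 'c', 'a', 'd', 'b'] -> ['a', 'e', 'c', 'd', 'b']
'a': index 0 in ['a', 'e', 'c', 'd', 'b'] -> ['a', 'e', 'c', 'd', 'b']
'e': index 1 in ['a', 'e', 'c', 'd', 'b'] -> ['e', 'a', 'c', 'd', 'b']


Output: [1, 3, 3, 4, 4, 2, 2, 0, 2, 0, 1]


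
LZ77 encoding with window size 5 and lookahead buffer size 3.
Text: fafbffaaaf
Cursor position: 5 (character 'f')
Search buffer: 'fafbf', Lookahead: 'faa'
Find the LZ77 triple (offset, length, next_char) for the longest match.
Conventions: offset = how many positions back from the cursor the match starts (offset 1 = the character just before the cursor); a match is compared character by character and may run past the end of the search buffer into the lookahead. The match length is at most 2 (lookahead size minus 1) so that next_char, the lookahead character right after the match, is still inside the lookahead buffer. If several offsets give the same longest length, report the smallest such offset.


Try each offset into the search buffer:
  offset=1 (pos 4, char 'f'): match length 1
  offset=2 (pos 3, char 'b'): match length 0
  offset=3 (pos 2, char 'f'): match length 1
  offset=4 (pos 1, char 'a'): match length 0
  offset=5 (pos 0, char 'f'): match length 2
Longest match has length 2 at offset 5.
next_char = character at position 5 + 2 = 7 -> 'a'

Best match: offset=5, length=2 (matching 'fa' starting at position 0)
LZ77 triple: (5, 2, 'a')


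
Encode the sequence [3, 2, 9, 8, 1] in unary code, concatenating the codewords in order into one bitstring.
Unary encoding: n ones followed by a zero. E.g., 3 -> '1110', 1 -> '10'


Encode each number as n ones followed by a terminating 0:
  3 -> 1110 (4 bits)
  2 -> 110 (3 bits)
  9 -> 1111111110 (10 bits)
  8 -> 111111110 (9 bits)
  1 -> 10 (2 bits)
Total length = 4 + 3 + 10 + 9 + 2 = 28 bits.

Unary([3, 2, 9, 8, 1]) = 1110110111111111011111111010 (28 bits)


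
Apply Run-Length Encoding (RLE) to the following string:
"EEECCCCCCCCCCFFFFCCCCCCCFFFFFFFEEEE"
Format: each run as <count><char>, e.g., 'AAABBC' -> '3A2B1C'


Scanning runs left to right:
  i=0: run of 'E' x 3 -> '3E'
  i=3: run of 'C' x 10 -> '10C'
  i=13: run of 'F' x 4 -> '4F'
  i=17: run of 'C' x 7 -> '7C'
  i=24: run of 'F' x 7 -> '7F'
  i=31: run of 'E' x 4 -> '4E'

RLE = 3E10C4F7C7F4E


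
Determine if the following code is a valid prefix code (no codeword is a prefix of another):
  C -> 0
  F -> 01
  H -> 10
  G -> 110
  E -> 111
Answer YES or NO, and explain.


Checking each pair (does one codeword prefix another?):
  C='0' vs F='01': prefix -- VIOLATION

NO -- this is NOT a valid prefix code. C (0) is a prefix of F (01).


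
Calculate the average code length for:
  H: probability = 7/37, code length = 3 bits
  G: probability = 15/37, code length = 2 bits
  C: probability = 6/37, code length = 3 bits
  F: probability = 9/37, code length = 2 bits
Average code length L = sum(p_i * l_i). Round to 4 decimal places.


Weighted contributions p_i * l_i:
  H: (7/37) * 3 = 21/37
  G: (15/37) * 2 = 30/37
  C: (6/37) * 3 = 18/37
  F: (9/37) * 2 = 18/37
Sum = (21 + 30 + 18 + 18)/37 = 87/37

L = 87/37 = 2.3514 bits/symbol


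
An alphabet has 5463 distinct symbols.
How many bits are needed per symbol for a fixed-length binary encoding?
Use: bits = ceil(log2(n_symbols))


log2(5463) = 12.4155
Bracket: 2^12 = 4096 < 5463 <= 2^13 = 8192
So ceil(log2(5463)) = 13

bits = ceil(log2(5463)) = ceil(12.4155) = 13 bits


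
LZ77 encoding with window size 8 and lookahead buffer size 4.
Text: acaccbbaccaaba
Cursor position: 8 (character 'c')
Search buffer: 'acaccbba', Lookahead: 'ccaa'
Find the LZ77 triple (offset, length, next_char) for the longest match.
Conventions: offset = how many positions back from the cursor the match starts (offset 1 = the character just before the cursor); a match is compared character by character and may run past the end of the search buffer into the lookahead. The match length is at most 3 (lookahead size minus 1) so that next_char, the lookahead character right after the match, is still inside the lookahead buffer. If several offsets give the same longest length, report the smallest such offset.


Try each offset into the search buffer:
  offset=1 (pos 7, char 'a'): match length 0
  offset=2 (pos 6, char 'b'): match length 0
  offset=3 (pos 5, char 'b'): match length 0
  offset=4 (pos 4, char 'c'): match length 1
  offset=5 (pos 3, char 'c'): match length 2
  offset=6 (pos 2, char 'a'): match length 0
  offset=7 (pos 1, char 'c'): match length 1
  offset=8 (pos 0, char 'a'): match length 0
Longest match has length 2 at offset 5.
next_char = character at position 8 + 2 = 10 -> 'a'

Best match: offset=5, length=2 (matching 'cc' starting at position 3)
LZ77 triple: (5, 2, 'a')
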